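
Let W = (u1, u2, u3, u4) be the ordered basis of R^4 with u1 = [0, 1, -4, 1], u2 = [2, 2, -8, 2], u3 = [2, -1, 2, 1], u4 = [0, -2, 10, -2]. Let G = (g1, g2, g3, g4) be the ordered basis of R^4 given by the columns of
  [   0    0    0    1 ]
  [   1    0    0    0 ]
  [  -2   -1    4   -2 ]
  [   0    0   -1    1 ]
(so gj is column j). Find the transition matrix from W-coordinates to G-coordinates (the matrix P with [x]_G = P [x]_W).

Column j of P is [uj]_G, since P maps W-coordinates to G-coordinates.
Expressing u1 in G: u1 = g1 - 2g2 - g3 + 0·g4, so column 1 of P is [1, -2, -1, 0].
Doing the same for each uj gives P = [[1, 2, -1, -2], [-2, 0, 0, 2], [-1, 0, 1, 2], [0, 2, 2, 0]].

[[1, 2, -1, -2], [-2, 0, 0, 2], [-1, 0, 1, 2], [0, 2, 2, 0]]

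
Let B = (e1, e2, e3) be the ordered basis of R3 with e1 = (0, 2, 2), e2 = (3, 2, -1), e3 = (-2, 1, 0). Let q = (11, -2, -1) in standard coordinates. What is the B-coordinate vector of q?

We seek scalars with c_1 e1 + ... + c_3 e3 = q; equivalently solve M c = q where the columns of M are e1, ..., e3.
Solving this 3x3 system gives c = (0, 1, -4).
Check: 0·e1 + e2 - 4e3 = (11, -2, -1).

(0, 1, -4)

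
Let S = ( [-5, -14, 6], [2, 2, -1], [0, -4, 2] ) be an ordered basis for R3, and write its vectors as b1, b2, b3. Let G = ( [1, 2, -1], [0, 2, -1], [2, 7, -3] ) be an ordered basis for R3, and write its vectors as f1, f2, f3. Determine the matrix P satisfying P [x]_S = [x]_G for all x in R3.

Take x = bj: its S-coordinates are the j-th standard unit vector, so P e_j — column j of P — equals [bj]_G.
b1 = -f1 + f2 - 2f3, giving column 1 = [-1, 1, -2]; repeating for each j gives P = [[-1, 2, 0], [1, -1, -2], [-2, 0, 0]].

[[-1, 2, 0], [1, -1, -2], [-2, 0, 0]]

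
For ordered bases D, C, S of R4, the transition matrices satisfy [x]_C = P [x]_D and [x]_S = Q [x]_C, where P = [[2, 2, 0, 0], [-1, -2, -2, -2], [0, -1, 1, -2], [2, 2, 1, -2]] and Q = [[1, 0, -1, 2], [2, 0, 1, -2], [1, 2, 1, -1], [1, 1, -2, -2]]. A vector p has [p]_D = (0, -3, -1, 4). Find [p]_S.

Composing the changes, [p]_S = Q P [p]_D.
Q P = [[6, 7, 1, -2], [0, -1, -1, 2], [-2, -5, -4, -4], [-3, -2, -6, 6]]; applying this to (0, -3, -1, 4) gives (-30, 12, 3, 36).

(-30, 12, 3, 36)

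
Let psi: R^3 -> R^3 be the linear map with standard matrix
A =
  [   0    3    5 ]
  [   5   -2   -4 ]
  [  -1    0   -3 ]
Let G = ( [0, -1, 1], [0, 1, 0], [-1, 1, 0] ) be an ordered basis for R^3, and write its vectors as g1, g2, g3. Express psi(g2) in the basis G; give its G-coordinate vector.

[0, 1, -3]

Column 2 of [psi]_G is the G-coordinate vector of psi(g2).
In standard coordinates psi(g2) = A g2 = [3, -2, 0].
Converting to G: [3, -2, 0] = 0·g1 + g2 - 3g3, so the coordinate vector is [0, 1, -3].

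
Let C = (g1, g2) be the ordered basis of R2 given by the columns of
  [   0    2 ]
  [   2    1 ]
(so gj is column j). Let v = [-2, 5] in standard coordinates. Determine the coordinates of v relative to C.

[3, -1]

[v]_C is the unique c with M c = v, where M has columns g1, g2.
System: 0c_1 + 2c_2 = -2, 2c_1 + c_2 = 5; solving gives c_1 = 3, c_2 = -1.
Check: 3g1 - g2 = [-2, 5].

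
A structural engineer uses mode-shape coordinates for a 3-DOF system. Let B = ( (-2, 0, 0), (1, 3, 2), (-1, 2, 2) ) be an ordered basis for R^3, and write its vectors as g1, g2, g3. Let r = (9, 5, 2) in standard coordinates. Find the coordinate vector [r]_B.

(-2, 3, -2)

Write r = c_1 g1 + ... + c_3 g3 and solve for the c_i.
Solving this 3x3 system gives c = (-2, 3, -2).
Check: -2g1 + 3g2 - 2g3 = (9, 5, 2).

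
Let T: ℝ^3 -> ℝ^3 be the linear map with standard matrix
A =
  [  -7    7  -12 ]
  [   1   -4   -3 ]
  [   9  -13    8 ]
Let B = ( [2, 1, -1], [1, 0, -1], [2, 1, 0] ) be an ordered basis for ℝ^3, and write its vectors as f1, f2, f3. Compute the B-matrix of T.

[[0, 2, -2], [3, -3, -3], [1, 2, 0]]

With P the matrix whose columns are f1, ..., f3, [T]_B = P^(-1) A P.
Column by column: T(f1) = A f1 = [5, 1, -3]; its B-coordinates [0, 3, 1] give column 1.
Continuing for each basis vector yields [T]_B = [[0, 2, -2], [3, -3, -3], [1, 2, 0]].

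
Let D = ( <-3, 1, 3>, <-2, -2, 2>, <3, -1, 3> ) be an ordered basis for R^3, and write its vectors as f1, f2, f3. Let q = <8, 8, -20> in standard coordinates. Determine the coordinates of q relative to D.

Write q = c_1 f1 + ... + c_3 f3 and solve for the c_i.
Gaussian elimination on [M | q] yields c = (-2, -4, -2).
Check: -2f1 - 4f2 - 2f3 = <8, 8, -20>.

<-2, -4, -2>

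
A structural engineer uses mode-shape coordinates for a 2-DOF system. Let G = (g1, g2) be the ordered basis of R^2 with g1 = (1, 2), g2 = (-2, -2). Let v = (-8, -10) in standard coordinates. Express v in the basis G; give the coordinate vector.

Write v = c_1 g1 + c_2 g2 and solve for the c_i.
System: c_1 - 2c_2 = -8, 2c_1 - 2c_2 = -10; solving gives c_1 = -2, c_2 = 3.
Check: -2g1 + 3g2 = (-8, -10).

(-2, 3)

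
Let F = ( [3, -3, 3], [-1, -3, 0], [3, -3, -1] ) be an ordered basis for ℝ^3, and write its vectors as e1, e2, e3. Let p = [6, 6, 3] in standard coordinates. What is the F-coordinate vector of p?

[1, -3, 0]

Write p = c_1 e1 + ... + c_3 e3 and solve for the c_i.
Gaussian elimination on [M | p] yields c = (1, -3, 0).
Check: e1 - 3e2 + 0·e3 = [6, 6, 3].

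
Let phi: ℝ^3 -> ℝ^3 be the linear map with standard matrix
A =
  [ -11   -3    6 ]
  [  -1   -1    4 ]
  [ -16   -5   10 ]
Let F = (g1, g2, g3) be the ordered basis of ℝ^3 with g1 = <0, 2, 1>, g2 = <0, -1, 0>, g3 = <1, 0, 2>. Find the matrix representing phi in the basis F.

[[0, -1, 2], [-2, -3, -3], [0, 3, 1]]

Let P have columns g1, ..., g3. Then [phi]_F = P^(-1) A P.
Here det P = 1, so P^(-1) is integer; computing A P first and then P^(-1)(A P) gives [[0, -1, 2], [-2, -3, -3], [0, 3, 1]].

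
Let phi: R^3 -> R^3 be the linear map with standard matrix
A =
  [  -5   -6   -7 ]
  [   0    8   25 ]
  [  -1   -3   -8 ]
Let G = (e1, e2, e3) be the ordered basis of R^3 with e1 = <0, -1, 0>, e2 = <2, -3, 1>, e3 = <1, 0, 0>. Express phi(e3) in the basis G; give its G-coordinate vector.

<3, -1, -3>

Column 3 of [phi]_G is the G-coordinate vector of phi(e3).
In standard coordinates phi(e3) = A e3 = <-5, 0, -1>.
Converting to G: <-5, 0, -1> = 3e1 - e2 - 3e3, so the coordinate vector is <3, -1, -3>.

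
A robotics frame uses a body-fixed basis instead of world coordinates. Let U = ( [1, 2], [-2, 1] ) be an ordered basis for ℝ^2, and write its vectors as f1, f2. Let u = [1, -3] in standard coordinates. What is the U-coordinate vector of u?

[-1, -1]

[u]_U is the unique c with M c = u, where M has columns f1, f2.
System: c_1 - 2c_2 = 1, 2c_1 + c_2 = -3; solving gives c_1 = -1, c_2 = -1.
Check: -f1 - f2 = [1, -3].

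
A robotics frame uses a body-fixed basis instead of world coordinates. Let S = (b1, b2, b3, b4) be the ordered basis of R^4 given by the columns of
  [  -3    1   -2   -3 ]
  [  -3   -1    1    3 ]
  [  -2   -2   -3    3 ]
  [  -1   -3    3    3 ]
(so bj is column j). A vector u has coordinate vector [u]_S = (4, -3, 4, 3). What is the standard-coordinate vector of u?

(-32, 4, -5, 26)

u = M [u]_S, where M has columns b1, ..., b4.
Carrying out the matrix-vector product, u = (-32, 4, -5, 26).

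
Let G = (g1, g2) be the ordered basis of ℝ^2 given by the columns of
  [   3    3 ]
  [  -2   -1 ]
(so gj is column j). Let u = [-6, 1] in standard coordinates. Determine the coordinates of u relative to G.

[u]_G is the unique c with M c = u, where M has columns g1, g2.
System: 3c_1 + 3c_2 = -6, -2c_1 - c_2 = 1; solving gives c_1 = 1, c_2 = -3.
Check: g1 - 3g2 = [-6, 1].

[1, -3]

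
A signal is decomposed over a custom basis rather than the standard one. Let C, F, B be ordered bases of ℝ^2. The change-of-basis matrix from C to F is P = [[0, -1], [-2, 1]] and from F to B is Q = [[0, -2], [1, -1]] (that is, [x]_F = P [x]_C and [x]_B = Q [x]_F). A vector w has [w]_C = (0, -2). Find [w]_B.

(4, 4)

First [w]_F = P [w]_C = (2, -2).
Then [w]_B = Q [w]_F = (4, 4).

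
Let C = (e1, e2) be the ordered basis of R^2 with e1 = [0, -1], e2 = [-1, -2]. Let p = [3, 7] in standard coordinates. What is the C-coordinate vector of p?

[-1, -3]

Write p = c_1 e1 + c_2 e2 and solve for the c_i.
System: 0c_1 - c_2 = 3, -c_1 - 2c_2 = 7; solving gives c_1 = -1, c_2 = -3.
Check: -e1 - 3e2 = [3, 7].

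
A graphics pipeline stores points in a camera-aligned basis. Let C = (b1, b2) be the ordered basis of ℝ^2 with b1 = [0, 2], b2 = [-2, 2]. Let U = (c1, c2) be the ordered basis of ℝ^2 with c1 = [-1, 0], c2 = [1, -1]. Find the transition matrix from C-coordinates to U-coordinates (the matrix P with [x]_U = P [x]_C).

[[-2, 0], [-2, -2]]

Column j of P is [bj]_U, since P maps C-coordinates to U-coordinates.
Expressing b1 in U: b1 = -2c1 - 2c2, so column 1 of P is [-2, -2].
Doing the same for each bj gives P = [[-2, 0], [-2, -2]].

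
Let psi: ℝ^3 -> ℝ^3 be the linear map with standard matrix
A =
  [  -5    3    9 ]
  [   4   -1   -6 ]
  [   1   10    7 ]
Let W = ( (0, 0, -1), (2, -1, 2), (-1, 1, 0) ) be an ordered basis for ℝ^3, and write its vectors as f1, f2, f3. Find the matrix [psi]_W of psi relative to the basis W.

[[1, -2, -3], [-3, 2, 3], [3, -1, -2]]

The j-th column of [psi]_W is [psi(fj)]_W.
psi(f1) = A f1 = (-9, 6, -7) = f1 - 3f2 + 3f3, so column 1 is (1, -3, 3).
Repeating for f2, f3 and assembling the columns gives [[1, -2, -3], [-3, 2, 3], [3, -1, -2]].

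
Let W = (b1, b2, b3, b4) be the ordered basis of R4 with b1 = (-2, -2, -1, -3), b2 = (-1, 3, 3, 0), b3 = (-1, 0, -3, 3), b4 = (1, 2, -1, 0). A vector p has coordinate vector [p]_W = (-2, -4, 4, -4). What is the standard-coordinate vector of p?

p = M [p]_W, where M has columns b1, ..., b4.
Carrying out the matrix-vector product, p = (0, -16, -18, 18).

(0, -16, -18, 18)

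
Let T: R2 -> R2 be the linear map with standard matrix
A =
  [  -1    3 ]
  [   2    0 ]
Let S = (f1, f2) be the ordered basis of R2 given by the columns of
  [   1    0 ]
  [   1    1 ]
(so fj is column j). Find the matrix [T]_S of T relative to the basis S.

The j-th column of [T]_S is [T(fj)]_S.
T(f1) = A f1 = <2, 2> = 2f1 + 0·f2, so column 1 is <2, 0>.
Repeating for f2 and assembling the columns gives [[2, 3], [0, -3]].

[[2, 3], [0, -3]]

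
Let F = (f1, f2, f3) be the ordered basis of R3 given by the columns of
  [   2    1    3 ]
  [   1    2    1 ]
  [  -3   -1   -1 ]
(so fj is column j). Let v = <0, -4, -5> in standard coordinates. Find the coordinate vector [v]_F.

<3, -3, -1>

Write v = c_1 f1 + ... + c_3 f3 and solve for the c_i.
Gaussian elimination on [M | v] yields c = (3, -3, -1).
Check: 3f1 - 3f2 - f3 = <0, -4, -5>.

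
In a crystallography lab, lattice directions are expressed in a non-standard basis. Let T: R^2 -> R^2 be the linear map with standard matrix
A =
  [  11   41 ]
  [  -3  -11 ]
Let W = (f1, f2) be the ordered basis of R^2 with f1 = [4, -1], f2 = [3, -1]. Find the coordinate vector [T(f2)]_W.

Compute T(f2) = A f2 = [-8, 2] in standard coordinates.
Then write this in W-coordinates: solve for y in y_1 f1 + y_2 f2 = [-8, 2].
This gives y = [-2, 0], which is column 2 of [T]_W.

[-2, 0]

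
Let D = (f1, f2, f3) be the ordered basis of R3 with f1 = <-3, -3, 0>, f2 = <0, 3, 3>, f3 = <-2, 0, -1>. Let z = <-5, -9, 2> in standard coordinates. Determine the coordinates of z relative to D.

<3, 0, -2>

We seek scalars with c_1 f1 + ... + c_3 f3 = z; equivalently solve M c = z where the columns of M are f1, ..., f3.
Row-reducing the augmented matrix [M | z] gives c = (3, 0, -2).
Check: 3f1 + 0·f2 - 2f3 = <-5, -9, 2>.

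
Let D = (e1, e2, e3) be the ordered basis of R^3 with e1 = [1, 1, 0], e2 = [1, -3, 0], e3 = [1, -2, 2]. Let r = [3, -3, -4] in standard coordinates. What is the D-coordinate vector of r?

[2, 3, -2]

We seek scalars with c_1 e1 + ... + c_3 e3 = r; equivalently solve M c = r where the columns of M are e1, ..., e3.
Row-reducing the augmented matrix [M | r] gives c = (2, 3, -2).
Check: 2e1 + 3e2 - 2e3 = [3, -3, -4].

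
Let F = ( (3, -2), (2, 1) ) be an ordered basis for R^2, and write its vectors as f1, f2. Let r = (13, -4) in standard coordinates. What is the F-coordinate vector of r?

We seek scalars with c_1 f1 + c_2 f2 = r; equivalently solve M c = r where the columns of M are f1, f2.
System: 3c_1 + 2c_2 = 13, -2c_1 + c_2 = -4; solving gives c_1 = 3, c_2 = 2.
Check: 3f1 + 2f2 = (13, -4).

(3, 2)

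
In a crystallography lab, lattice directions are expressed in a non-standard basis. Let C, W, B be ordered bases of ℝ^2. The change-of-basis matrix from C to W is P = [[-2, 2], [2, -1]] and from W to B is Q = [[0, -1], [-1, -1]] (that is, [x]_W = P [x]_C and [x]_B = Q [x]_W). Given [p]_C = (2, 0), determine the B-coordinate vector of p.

Apply P to get W-coordinates (-4, 4), then Q to get B-coordinates.
The result is [p]_B = (-4, 0).

(-4, 0)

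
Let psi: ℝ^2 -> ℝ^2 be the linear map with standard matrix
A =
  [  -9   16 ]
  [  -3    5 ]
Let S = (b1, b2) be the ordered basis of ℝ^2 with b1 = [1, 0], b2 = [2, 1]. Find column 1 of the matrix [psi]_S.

Column 1 of [psi]_S is the S-coordinate vector of psi(b1).
In standard coordinates psi(b1) = A b1 = [-9, -3].
Converting to S: [-9, -3] = -3b1 - 3b2, so the coordinate vector is [-3, -3].

[-3, -3]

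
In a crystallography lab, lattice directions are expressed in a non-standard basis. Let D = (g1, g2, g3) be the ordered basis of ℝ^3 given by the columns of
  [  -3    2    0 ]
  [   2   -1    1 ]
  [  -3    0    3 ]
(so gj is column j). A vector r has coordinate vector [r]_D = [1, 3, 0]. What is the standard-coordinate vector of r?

The coordinates say r = g1 + 3g2 + 0·g3; adding the scaled basis vectors gives [3, -1, -3].

[3, -1, -3]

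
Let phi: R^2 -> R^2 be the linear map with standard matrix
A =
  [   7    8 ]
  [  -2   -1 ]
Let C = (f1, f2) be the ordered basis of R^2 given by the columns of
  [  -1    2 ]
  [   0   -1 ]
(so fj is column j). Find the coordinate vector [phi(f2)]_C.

(0, 3)

Column 2 of [phi]_C is the C-coordinate vector of phi(f2).
In standard coordinates phi(f2) = A f2 = (6, -3).
Converting to C: (6, -3) = 0·f1 + 3f2, so the coordinate vector is (0, 3).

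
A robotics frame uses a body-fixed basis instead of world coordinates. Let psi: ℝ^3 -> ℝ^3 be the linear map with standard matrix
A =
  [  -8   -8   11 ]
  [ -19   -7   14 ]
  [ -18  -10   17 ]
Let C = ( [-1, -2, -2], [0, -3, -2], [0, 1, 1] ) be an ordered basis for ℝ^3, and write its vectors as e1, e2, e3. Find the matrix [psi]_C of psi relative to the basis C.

[[-2, -2, -3], [-1, 3, 0], [-2, -2, 1]]

With P the matrix whose columns are e1, ..., e3, [psi]_C = P^(-1) A P.
Column by column: psi(e1) = A e1 = [2, 5, 4]; its C-coordinates [-2, -1, -2] give column 1.
Continuing for each basis vector yields [psi]_C = [[-2, -2, -3], [-1, 3, 0], [-2, -2, 1]].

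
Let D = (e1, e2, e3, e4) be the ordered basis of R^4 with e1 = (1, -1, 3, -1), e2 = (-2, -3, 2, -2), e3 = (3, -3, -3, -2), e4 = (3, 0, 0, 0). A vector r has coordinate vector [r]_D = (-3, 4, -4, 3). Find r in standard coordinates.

By definition r = -3e1 + 4e2 - 4e3 + 3e4.
Summing componentwise gives (-14, 3, 11, 3).

(-14, 3, 11, 3)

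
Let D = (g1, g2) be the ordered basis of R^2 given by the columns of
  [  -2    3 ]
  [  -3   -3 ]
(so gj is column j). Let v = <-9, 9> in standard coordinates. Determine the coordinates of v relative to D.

We seek scalars with c_1 g1 + c_2 g2 = v; equivalently solve M c = v where the columns of M are g1, g2.
System: -2c_1 + 3c_2 = -9, -3c_1 - 3c_2 = 9; solving gives c_1 = 0, c_2 = -3.
Check: 0·g1 - 3g2 = <-9, 9>.

<0, -3>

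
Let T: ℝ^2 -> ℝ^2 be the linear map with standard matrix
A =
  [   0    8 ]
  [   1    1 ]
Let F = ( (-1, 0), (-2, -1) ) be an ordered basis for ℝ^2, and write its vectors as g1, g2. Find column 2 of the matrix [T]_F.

(2, 3)

Compute T(g2) = A g2 = (-8, -3) in standard coordinates.
Then write this in F-coordinates: solve for y in y_1 g1 + y_2 g2 = (-8, -3).
This gives y = (2, 3), which is column 2 of [T]_F.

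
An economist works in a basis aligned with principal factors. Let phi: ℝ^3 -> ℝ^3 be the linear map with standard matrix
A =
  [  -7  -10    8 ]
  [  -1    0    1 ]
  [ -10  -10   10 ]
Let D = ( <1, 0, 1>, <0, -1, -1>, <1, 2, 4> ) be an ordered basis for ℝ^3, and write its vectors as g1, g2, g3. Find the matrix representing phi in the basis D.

Let P have columns g1, ..., g3. Then [phi]_D = P^(-1) A P.
Here det P = -1, so P^(-1) is integer; computing A P first and then P^(-1)(A P) gives [[2, 3, 3], [-2, -1, 1], [-1, -1, 2]].

[[2, 3, 3], [-2, -1, 1], [-1, -1, 2]]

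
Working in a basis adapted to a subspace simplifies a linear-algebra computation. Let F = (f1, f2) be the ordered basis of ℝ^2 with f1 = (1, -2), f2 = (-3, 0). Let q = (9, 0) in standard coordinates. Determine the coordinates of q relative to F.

[q]_F is the unique c with M c = q, where M has columns f1, f2.
System: c_1 - 3c_2 = 9, -2c_1 + 0c_2 = 0; solving gives c_1 = 0, c_2 = -3.
Check: 0·f1 - 3f2 = (9, 0).

(0, -3)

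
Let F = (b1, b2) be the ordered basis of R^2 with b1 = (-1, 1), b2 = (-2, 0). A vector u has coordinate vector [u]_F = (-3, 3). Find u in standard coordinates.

By definition u = -3b1 + 3b2.
Summing componentwise gives (-3, -3).

(-3, -3)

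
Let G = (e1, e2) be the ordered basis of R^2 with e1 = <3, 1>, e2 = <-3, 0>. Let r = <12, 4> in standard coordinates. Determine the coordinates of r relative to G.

<4, 0>

We seek scalars with c_1 e1 + c_2 e2 = r; equivalently solve M c = r where the columns of M are e1, e2.
System: 3c_1 - 3c_2 = 12, c_1 + 0c_2 = 4; solving gives c_1 = 4, c_2 = 0.
Check: 4e1 + 0·e2 = <12, 4>.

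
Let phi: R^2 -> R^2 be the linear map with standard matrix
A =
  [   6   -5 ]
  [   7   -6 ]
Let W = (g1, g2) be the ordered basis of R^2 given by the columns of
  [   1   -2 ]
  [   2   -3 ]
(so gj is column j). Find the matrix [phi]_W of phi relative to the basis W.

[[2, -1], [3, -2]]

The j-th column of [phi]_W is [phi(gj)]_W.
phi(g1) = A g1 = [-4, -5] = 2g1 + 3g2, so column 1 is [2, 3].
Repeating for g2 and assembling the columns gives [[2, -1], [3, -2]].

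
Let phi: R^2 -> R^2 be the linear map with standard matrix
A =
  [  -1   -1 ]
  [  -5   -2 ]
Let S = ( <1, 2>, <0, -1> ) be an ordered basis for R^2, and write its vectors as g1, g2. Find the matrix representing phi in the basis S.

The j-th column of [phi]_S is [phi(gj)]_S.
phi(g1) = A g1 = <-3, -9> = -3g1 + 3g2, so column 1 is <-3, 3>.
Repeating for g2 and assembling the columns gives [[-3, 1], [3, 0]].

[[-3, 1], [3, 0]]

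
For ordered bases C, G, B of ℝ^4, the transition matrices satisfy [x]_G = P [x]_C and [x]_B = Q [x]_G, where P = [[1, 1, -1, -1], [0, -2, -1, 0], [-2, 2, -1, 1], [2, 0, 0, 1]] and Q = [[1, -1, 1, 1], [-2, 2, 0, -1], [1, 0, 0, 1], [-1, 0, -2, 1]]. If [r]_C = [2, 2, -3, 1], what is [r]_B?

Composing the changes, [r]_B = Q P [r]_C.
Q P = [[1, 5, -1, 1], [-4, -6, 0, 1], [3, 1, -1, 0], [5, -5, 3, 0]]; applying this to [2, 2, -3, 1] gives [16, -19, 11, -9].

[16, -19, 11, -9]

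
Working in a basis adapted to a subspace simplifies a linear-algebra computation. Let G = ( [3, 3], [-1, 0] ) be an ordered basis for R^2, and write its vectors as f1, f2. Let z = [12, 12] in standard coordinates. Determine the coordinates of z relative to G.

[4, 0]

[z]_G is the unique c with M c = z, where M has columns f1, f2.
System: 3c_1 - c_2 = 12, 3c_1 + 0c_2 = 12; solving gives c_1 = 4, c_2 = 0.
Check: 4f1 + 0·f2 = [12, 12].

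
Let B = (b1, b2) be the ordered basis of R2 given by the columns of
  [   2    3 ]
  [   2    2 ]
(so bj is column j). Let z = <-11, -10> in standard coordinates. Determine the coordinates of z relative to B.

We seek scalars with c_1 b1 + c_2 b2 = z; equivalently solve M c = z where the columns of M are b1, b2.
System: 2c_1 + 3c_2 = -11, 2c_1 + 2c_2 = -10; solving gives c_1 = -4, c_2 = -1.
Check: -4b1 - b2 = <-11, -10>.

<-4, -1>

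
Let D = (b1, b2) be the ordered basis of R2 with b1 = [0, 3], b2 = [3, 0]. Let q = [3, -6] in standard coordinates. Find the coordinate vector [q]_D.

We seek scalars with c_1 b1 + c_2 b2 = q; equivalently solve M c = q where the columns of M are b1, b2.
System: 0c_1 + 3c_2 = 3, 3c_1 + 0c_2 = -6; solving gives c_1 = -2, c_2 = 1.
Check: -2b1 + b2 = [3, -6].

[-2, 1]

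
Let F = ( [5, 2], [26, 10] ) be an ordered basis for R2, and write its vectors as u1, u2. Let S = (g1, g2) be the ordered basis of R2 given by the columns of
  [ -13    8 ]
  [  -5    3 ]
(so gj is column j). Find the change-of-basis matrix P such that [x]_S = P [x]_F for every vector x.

Take x = uj: its F-coordinates are the j-th standard unit vector, so P e_j — column j of P — equals [uj]_S.
u1 = -g1 - g2, giving column 1 = [-1, -1]; repeating for each j gives P = [[-1, -2], [-1, 0]].

[[-1, -2], [-1, 0]]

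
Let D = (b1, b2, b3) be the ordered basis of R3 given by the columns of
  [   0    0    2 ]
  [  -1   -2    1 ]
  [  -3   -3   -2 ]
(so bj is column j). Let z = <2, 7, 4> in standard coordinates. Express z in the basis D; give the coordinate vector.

[z]_D is the unique c with M c = z, where M has columns b1, ..., b3.
Gaussian elimination on [M | z] yields c = (2, -4, 1).
Check: 2b1 - 4b2 + b3 = <2, 7, 4>.

<2, -4, 1>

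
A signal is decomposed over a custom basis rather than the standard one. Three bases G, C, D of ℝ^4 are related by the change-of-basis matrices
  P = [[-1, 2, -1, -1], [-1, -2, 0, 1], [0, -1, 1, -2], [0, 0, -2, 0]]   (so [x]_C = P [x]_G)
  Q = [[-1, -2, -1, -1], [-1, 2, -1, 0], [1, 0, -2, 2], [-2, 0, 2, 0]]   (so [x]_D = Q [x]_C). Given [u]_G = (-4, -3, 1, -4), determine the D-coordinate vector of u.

(-23, -1, -27, 22)

Apply P to get C-coordinates (1, 6, 12, -2), then Q to get D-coordinates.
The result is [u]_D = (-23, -1, -27, 22).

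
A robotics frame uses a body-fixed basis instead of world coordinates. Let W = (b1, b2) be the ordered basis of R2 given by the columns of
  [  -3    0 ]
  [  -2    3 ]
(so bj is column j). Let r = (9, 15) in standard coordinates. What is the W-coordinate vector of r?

(-3, 3)

[r]_W is the unique c with M c = r, where M has columns b1, b2.
System: -3c_1 + 0c_2 = 9, -2c_1 + 3c_2 = 15; solving gives c_1 = -3, c_2 = 3.
Check: -3b1 + 3b2 = (9, 15).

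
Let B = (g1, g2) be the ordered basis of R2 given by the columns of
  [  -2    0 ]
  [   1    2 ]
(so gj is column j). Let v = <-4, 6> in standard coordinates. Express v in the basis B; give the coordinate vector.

Write v = c_1 g1 + c_2 g2 and solve for the c_i.
System: -2c_1 + 0c_2 = -4, c_1 + 2c_2 = 6; solving gives c_1 = 2, c_2 = 2.
Check: 2g1 + 2g2 = <-4, 6>.

<2, 2>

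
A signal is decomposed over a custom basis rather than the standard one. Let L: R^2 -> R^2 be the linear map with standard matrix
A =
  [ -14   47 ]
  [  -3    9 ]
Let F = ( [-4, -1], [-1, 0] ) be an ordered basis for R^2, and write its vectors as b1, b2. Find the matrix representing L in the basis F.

[[-3, -3], [3, -2]]

The j-th column of [L]_F is [L(bj)]_F.
L(b1) = A b1 = [9, 3] = -3b1 + 3b2, so column 1 is [-3, 3].
Repeating for b2 and assembling the columns gives [[-3, -3], [3, -2]].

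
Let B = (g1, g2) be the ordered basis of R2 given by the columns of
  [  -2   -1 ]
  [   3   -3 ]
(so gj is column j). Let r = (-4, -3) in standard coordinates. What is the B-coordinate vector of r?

We seek scalars with c_1 g1 + c_2 g2 = r; equivalently solve M c = r where the columns of M are g1, g2.
System: -2c_1 - c_2 = -4, 3c_1 - 3c_2 = -3; solving gives c_1 = 1, c_2 = 2.
Check: g1 + 2g2 = (-4, -3).

(1, 2)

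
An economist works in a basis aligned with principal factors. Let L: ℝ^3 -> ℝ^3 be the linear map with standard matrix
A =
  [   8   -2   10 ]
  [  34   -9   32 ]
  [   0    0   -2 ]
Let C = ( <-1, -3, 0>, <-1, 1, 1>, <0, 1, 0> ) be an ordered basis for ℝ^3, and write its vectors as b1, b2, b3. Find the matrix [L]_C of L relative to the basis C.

The j-th column of [L]_C is [L(bj)]_C.
L(b1) = A b1 = <-2, -7, 0> = 2b1 + 0·b2 - b3, so column 1 is <2, 0, -1>.
Repeating for b2, b3 and assembling the columns gives [[2, 2, 2], [0, -2, 0], [-1, -3, -3]].

[[2, 2, 2], [0, -2, 0], [-1, -3, -3]]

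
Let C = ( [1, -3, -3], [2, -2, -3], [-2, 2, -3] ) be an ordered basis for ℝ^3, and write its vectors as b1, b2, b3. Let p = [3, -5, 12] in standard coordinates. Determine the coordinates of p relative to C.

[1, -2, -3]

[p]_C is the unique c with M c = p, where M has columns b1, ..., b3.
Solving this 3x3 system gives c = (1, -2, -3).
Check: b1 - 2b2 - 3b3 = [3, -5, 12].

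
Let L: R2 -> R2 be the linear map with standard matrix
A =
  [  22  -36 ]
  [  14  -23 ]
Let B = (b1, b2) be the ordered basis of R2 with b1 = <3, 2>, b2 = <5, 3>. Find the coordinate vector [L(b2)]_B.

Column 2 of [L]_B is the B-coordinate vector of L(b2).
In standard coordinates L(b2) = A b2 = <2, 1>.
Converting to B: <2, 1> = -b1 + b2, so the coordinate vector is <-1, 1>.

<-1, 1>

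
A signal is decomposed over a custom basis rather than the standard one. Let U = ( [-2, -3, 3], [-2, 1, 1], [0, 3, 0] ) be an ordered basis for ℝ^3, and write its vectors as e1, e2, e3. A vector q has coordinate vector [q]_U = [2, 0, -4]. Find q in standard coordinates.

The coordinates say q = 2e1 + 0·e2 - 4e3; adding the scaled basis vectors gives [-4, -18, 6].

[-4, -18, 6]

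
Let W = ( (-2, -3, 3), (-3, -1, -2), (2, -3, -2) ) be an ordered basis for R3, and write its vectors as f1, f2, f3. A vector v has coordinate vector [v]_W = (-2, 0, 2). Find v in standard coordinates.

The coordinates say v = -2f1 + 0·f2 + 2f3; adding the scaled basis vectors gives (8, 0, -10).

(8, 0, -10)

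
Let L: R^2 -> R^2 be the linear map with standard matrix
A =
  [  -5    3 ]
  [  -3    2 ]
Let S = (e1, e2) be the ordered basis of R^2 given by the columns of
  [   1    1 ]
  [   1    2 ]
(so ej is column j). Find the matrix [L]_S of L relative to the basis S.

With P the matrix whose columns are e1, e2, [L]_S = P^(-1) A P.
Column by column: L(e1) = A e1 = <-2, -1>; its S-coordinates <-3, 1> give column 1.
Continuing for each basis vector yields [L]_S = [[-3, 1], [1, 0]].

[[-3, 1], [1, 0]]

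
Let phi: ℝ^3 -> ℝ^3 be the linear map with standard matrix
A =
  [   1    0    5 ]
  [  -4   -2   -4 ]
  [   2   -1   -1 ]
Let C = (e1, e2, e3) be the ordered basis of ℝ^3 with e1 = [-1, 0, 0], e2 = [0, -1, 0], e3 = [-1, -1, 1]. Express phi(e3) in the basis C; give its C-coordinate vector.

[-2, 0, -2]

Compute phi(e3) = A e3 = [4, 2, -2] in standard coordinates.
Then write this in C-coordinates: solve for y in y_1 e1 + ... + y_3 e3 = [4, 2, -2].
This gives y = [-2, 0, -2], which is column 3 of [phi]_C.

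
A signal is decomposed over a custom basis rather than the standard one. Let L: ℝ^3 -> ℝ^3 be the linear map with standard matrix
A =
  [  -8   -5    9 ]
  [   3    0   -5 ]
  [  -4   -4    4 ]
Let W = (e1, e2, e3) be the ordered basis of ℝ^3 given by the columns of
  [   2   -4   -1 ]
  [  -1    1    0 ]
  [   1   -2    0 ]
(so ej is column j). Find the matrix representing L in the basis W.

Let P have columns e1, ..., e3. Then [L]_W = P^(-1) A P.
Here det P = -1, so P^(-1) is integer; computing A P first and then P^(-1)(A P) gives [[-2, 0, 2], [-1, -2, -1], [2, -1, 0]].

[[-2, 0, 2], [-1, -2, -1], [2, -1, 0]]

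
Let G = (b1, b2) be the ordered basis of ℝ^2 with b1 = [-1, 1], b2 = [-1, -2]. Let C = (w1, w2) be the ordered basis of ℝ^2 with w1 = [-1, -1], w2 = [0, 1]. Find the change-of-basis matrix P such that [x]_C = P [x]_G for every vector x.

[[1, 1], [2, -1]]

Column j of P is [bj]_C, since P maps G-coordinates to C-coordinates.
Expressing b1 in C: b1 = w1 + 2w2, so column 1 of P is [1, 2].
Doing the same for each bj gives P = [[1, 1], [2, -1]].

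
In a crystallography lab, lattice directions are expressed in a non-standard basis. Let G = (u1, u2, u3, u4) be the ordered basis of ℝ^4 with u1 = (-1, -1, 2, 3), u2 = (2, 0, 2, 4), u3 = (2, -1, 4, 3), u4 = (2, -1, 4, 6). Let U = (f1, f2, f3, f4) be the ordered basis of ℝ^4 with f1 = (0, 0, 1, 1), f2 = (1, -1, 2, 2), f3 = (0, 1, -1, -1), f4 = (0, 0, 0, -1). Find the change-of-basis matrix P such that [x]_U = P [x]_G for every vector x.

Take x = uj: its G-coordinates are the j-th standard unit vector, so P e_j — column j of P — equals [uj]_U.
u1 = 2f1 - f2 - 2f3 - f4, giving column 1 = (2, -1, -2, -1); repeating for each j gives P = [[2, 0, 1, 1], [-1, 2, 2, 2], [-2, 2, 1, 1], [-1, -2, 1, -2]].

[[2, 0, 1, 1], [-1, 2, 2, 2], [-2, 2, 1, 1], [-1, -2, 1, -2]]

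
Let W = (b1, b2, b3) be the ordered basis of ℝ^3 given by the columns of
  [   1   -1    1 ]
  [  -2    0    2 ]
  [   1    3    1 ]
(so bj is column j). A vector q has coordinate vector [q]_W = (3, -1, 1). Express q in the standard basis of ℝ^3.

q = M [q]_W, where M has columns b1, ..., b3.
Carrying out the matrix-vector product, q = (5, -4, 1).

(5, -4, 1)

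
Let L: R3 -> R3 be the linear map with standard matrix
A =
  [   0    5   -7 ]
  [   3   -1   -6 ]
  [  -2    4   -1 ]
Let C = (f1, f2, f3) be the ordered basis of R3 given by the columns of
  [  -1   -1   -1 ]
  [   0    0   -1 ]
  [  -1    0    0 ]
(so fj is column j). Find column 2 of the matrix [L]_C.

Column 2 of [L]_C is the C-coordinate vector of L(f2).
In standard coordinates L(f2) = A f2 = [0, -3, 2].
Converting to C: [0, -3, 2] = -2f1 - f2 + 3f3, so the coordinate vector is [-2, -1, 3].

[-2, -1, 3]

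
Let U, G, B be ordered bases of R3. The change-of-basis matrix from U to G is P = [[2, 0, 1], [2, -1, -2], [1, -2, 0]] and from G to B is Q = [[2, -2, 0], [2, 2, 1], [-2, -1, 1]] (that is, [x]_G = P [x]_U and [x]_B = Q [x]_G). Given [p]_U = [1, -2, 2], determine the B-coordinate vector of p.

[8, 13, -3]

Apply P to get G-coordinates [4, 0, 5], then Q to get B-coordinates.
The result is [p]_B = [8, 13, -3].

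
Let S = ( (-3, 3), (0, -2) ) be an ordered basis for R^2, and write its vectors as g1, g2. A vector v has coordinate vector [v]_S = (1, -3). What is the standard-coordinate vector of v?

(-3, 9)

The coordinates say v = g1 - 3g2; adding the scaled basis vectors gives (-3, 9).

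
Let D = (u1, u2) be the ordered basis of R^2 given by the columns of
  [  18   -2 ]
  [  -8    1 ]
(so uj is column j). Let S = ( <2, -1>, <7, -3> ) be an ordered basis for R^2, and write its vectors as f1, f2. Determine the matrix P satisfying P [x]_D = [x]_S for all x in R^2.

Let M have columns uj and N have columns fj. Then for every x, N [x]_S = x = M [x]_D, so P = N^(-1) M.
Since det N = 1, N^(-1) has integer entries; multiplying gives P = [[2, -1], [2, 0]].

[[2, -1], [2, 0]]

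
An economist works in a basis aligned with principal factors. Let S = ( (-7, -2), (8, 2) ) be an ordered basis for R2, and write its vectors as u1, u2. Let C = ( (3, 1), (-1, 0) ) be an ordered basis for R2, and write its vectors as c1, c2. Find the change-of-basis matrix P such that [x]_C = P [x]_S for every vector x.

[[-2, 2], [1, -2]]

Take x = uj: its S-coordinates are the j-th standard unit vector, so P e_j — column j of P — equals [uj]_C.
u1 = -2c1 + c2, giving column 1 = (-2, 1); repeating for each j gives P = [[-2, 2], [1, -2]].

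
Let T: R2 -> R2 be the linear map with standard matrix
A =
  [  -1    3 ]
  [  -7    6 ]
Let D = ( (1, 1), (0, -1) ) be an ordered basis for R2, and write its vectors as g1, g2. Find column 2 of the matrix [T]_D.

Column 2 of [T]_D is the D-coordinate vector of T(g2).
In standard coordinates T(g2) = A g2 = (-3, -6).
Converting to D: (-3, -6) = -3g1 + 3g2, so the coordinate vector is (-3, 3).

(-3, 3)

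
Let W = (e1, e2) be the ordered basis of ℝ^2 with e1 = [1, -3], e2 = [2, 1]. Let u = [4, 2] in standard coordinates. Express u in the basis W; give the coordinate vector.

[u]_W is the unique c with M c = u, where M has columns e1, e2.
System: c_1 + 2c_2 = 4, -3c_1 + c_2 = 2; solving gives c_1 = 0, c_2 = 2.
Check: 0·e1 + 2e2 = [4, 2].

[0, 2]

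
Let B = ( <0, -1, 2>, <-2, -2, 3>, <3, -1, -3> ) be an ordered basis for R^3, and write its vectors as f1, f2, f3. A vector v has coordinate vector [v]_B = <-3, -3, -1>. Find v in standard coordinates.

By definition v = -3f1 - 3f2 - f3.
Summing componentwise gives <3, 10, -12>.

<3, 10, -12>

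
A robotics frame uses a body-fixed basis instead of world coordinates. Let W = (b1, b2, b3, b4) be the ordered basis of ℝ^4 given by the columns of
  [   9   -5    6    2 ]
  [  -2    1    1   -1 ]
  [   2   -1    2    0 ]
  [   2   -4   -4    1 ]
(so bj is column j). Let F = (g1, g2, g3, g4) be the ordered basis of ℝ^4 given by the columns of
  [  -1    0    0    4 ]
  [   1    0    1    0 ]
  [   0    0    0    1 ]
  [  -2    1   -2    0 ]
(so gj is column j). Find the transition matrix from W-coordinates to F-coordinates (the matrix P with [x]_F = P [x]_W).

[[-1, 1, 2, -2], [-2, -2, -2, -1], [-1, 0, -1, 1], [2, -1, 2, 0]]

Take x = bj: its W-coordinates are the j-th standard unit vector, so P e_j — column j of P — equals [bj]_F.
b1 = -g1 - 2g2 - g3 + 2g4, giving column 1 = (-1, -2, -1, 2); repeating for each j gives P = [[-1, 1, 2, -2], [-2, -2, -2, -1], [-1, 0, -1, 1], [2, -1, 2, 0]].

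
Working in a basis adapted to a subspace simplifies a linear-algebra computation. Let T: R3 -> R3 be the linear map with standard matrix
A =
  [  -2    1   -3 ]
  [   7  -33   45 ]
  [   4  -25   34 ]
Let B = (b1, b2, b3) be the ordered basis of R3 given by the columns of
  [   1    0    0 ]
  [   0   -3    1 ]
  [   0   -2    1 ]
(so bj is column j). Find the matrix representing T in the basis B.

The j-th column of [T]_B is [T(bj)]_B.
T(b1) = A b1 = (-2, 7, 4) = -2b1 - 3b2 - 2b3, so column 1 is (-2, -3, -2).
Repeating for b2, b3 and assembling the columns gives [[-2, 3, -2], [-3, -2, -3], [-2, 3, 3]].

[[-2, 3, -2], [-3, -2, -3], [-2, 3, 3]]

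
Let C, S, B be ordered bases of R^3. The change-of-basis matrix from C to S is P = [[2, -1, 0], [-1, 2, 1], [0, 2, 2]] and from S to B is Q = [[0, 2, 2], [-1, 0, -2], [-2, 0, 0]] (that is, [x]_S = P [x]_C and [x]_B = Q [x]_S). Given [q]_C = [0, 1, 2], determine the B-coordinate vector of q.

[20, -11, 2]

Apply P to get S-coordinates [-1, 4, 6], then Q to get B-coordinates.
The result is [q]_B = [20, -11, 2].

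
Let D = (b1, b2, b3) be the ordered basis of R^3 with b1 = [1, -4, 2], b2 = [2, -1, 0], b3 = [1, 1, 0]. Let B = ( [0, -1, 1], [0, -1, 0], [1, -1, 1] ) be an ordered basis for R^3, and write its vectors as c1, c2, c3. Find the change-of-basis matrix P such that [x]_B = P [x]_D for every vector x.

Column j of P is [bj]_B, since P maps D-coordinates to B-coordinates.
Expressing b1 in B: b1 = c1 + 2c2 + c3, so column 1 of P is [1, 2, 1].
Doing the same for each bj gives P = [[1, -2, -1], [2, 1, -1], [1, 2, 1]].

[[1, -2, -1], [2, 1, -1], [1, 2, 1]]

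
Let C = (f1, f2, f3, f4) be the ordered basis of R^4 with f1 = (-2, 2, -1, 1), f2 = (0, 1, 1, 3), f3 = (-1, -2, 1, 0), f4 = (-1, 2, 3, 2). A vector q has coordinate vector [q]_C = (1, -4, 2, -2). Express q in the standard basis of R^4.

By definition q = f1 - 4f2 + 2f3 - 2f4.
Summing componentwise gives (-2, -10, -9, -15).

(-2, -10, -9, -15)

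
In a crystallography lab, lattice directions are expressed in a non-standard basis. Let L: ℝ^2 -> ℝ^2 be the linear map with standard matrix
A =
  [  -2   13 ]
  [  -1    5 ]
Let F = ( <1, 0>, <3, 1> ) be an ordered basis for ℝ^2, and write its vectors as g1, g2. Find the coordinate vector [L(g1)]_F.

Column 1 of [L]_F is the F-coordinate vector of L(g1).
In standard coordinates L(g1) = A g1 = <-2, -1>.
Converting to F: <-2, -1> = g1 - g2, so the coordinate vector is <1, -1>.

<1, -1>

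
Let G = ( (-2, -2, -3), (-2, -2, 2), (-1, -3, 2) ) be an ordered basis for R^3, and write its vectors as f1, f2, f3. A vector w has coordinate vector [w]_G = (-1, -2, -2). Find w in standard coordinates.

(8, 12, -5)

w = M [w]_G, where M has columns f1, ..., f3.
Carrying out the matrix-vector product, w = (8, 12, -5).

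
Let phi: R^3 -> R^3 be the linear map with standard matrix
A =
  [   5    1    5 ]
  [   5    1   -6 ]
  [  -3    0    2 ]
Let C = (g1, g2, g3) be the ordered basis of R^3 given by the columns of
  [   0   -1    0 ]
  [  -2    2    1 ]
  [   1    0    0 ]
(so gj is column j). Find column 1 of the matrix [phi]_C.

(2, -3, 2)

Compute phi(g1) = A g1 = (3, -8, 2) in standard coordinates.
Then write this in C-coordinates: solve for y in y_1 g1 + ... + y_3 g3 = (3, -8, 2).
This gives y = (2, -3, 2), which is column 1 of [phi]_C.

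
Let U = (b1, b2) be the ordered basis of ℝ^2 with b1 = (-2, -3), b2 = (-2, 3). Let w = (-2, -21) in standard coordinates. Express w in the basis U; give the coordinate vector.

(4, -3)

Write w = c_1 b1 + c_2 b2 and solve for the c_i.
System: -2c_1 - 2c_2 = -2, -3c_1 + 3c_2 = -21; solving gives c_1 = 4, c_2 = -3.
Check: 4b1 - 3b2 = (-2, -21).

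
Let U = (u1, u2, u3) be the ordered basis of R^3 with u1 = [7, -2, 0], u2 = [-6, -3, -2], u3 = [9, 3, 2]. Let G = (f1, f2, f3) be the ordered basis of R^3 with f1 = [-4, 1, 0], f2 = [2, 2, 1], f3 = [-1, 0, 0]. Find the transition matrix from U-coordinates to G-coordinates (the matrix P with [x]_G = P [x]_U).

[[-2, 1, -1], [0, -2, 2], [1, -2, -1]]

Column j of P is [uj]_G, since P maps U-coordinates to G-coordinates.
Expressing u1 in G: u1 = -2f1 + 0·f2 + f3, so column 1 of P is [-2, 0, 1].
Doing the same for each uj gives P = [[-2, 1, -1], [0, -2, 2], [1, -2, -1]].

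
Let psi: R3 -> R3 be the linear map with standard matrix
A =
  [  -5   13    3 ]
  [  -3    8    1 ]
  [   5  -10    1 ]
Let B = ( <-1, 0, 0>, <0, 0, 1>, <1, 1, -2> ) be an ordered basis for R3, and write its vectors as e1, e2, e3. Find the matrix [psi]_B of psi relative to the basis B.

[[-2, -2, 1], [1, 3, -1], [3, 1, 3]]

The j-th column of [psi]_B is [psi(ej)]_B.
psi(e1) = A e1 = <5, 3, -5> = -2e1 + e2 + 3e3, so column 1 is <-2, 1, 3>.
Repeating for e2, e3 and assembling the columns gives [[-2, -2, 1], [1, 3, -1], [3, 1, 3]].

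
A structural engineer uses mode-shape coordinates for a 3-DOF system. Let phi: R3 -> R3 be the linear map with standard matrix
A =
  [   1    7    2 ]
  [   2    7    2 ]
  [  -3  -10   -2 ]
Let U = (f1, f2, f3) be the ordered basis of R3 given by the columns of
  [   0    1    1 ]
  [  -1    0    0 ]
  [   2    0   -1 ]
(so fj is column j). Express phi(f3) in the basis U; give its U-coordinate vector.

Column 3 of [phi]_U is the U-coordinate vector of phi(f3).
In standard coordinates phi(f3) = A f3 = (-1, 0, -1).
Converting to U: (-1, 0, -1) = 0·f1 - 2f2 + f3, so the coordinate vector is (0, -2, 1).

(0, -2, 1)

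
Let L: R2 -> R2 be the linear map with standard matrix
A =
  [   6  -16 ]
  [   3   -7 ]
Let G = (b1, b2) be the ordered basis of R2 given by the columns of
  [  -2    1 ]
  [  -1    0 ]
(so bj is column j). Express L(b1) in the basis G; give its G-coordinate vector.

<-1, 2>

Compute L(b1) = A b1 = <4, 1> in standard coordinates.
Then write this in G-coordinates: solve for y in y_1 b1 + y_2 b2 = <4, 1>.
This gives y = <-1, 2>, which is column 1 of [L]_G.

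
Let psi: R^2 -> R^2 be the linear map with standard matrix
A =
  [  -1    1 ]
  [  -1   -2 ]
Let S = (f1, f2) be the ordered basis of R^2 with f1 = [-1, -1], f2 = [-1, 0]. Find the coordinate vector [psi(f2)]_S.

Column 2 of [psi]_S is the S-coordinate vector of psi(f2).
In standard coordinates psi(f2) = A f2 = [1, 1].
Converting to S: [1, 1] = -f1 + 0·f2, so the coordinate vector is [-1, 0].

[-1, 0]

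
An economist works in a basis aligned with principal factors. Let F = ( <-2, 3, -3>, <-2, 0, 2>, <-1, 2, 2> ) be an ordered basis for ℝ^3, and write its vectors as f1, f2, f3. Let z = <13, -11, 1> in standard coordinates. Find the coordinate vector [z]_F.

<-3, -3, -1>

Write z = c_1 f1 + ... + c_3 f3 and solve for the c_i.
Gaussian elimination on [M | z] yields c = (-3, -3, -1).
Check: -3f1 - 3f2 - f3 = <13, -11, 1>.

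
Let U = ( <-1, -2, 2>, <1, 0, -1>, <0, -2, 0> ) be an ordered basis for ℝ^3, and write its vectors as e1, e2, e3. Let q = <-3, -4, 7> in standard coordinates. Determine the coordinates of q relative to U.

<4, 1, -2>

[q]_U is the unique c with M c = q, where M has columns e1, ..., e3.
Gaussian elimination on [M | q] yields c = (4, 1, -2).
Check: 4e1 + e2 - 2e3 = <-3, -4, 7>.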